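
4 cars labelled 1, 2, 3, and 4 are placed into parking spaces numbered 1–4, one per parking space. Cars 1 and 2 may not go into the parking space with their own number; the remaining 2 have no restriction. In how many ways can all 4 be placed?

Let Aᵢ (for i ∈ {1, 2}) be the placements that put car i in its forbidden parking space. Any j of these fix j positions, leaving (4−j)! ways to fill the rest, and there are C(2,j) ways to pick which j.
By inclusion–exclusion, the number of valid placements is Σ_{j=0}^{2} (−1)^j C(2,j)·(4−j)!.
Computing: 24 − 12 + 2 = 14.

14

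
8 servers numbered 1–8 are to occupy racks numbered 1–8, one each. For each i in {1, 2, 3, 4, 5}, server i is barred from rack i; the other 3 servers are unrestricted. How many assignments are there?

Let Aᵢ (for 1 ≤ i ≤ 5) be the placements that put server i in its forbidden rack. Any j of these fix j positions, leaving (8−j)! ways to fill the rest, and there are C(5,j) ways to pick which j.
By inclusion–exclusion, the number of valid placements is Σ_{j=0}^{5} (−1)^j C(5,j)·(8−j)!.
Computing: 40320 − 25200 + 7200 − 1200 + 120 − 6 = 21234.

21234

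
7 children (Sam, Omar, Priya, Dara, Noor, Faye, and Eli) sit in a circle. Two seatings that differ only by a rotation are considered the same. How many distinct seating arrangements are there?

720

Around a circle, 7 distinct people have 7!/7 = (6)! = 720 rotationally distinct seatings.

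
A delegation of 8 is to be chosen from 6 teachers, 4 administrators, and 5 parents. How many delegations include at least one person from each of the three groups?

Total 8-person selections from all 15: C(15,8) = 6435.
Subtract selections that omit an entire group: no teachers → C(9,8) = 9; no administrators → C(11,8) = 165; no parents → C(10,8) = 45.
Add back selections omitting two groups (i.e. drawn from a single group): C(6,8) + C(4,8) + C(5,8) = 0.
By inclusion–exclusion: 6435 − 219 + 0 = 6216.

6216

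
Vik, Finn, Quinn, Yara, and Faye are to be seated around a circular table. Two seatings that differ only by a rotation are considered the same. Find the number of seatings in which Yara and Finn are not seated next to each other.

12

All circular seatings of 5 people number (4)! = 24.
Those with Yara next to Finn: fuse the pair into one unit and seat 4 units around a circle — 2·(3)! = 12.
Subtracting, 24 − 12 = 12.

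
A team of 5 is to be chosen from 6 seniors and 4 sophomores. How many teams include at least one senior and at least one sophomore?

246

With no constraint there are C(10,5) = 252 possible selections.
Selections missing a whole group: no seniors → C(4,5) = 0; no sophomores → C(6,5) = 6.
Both groups omitted at once is impossible, so 252 − 6 = 246.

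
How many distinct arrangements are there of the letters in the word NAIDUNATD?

Letter multiplicities in NAIDUNATD: A×2, D×2, I×1, N×2, T×1, U×1.
Dividing 9! = 362880 by 2!·2!·2! = 8 for the repeated letters gives 45360.

45360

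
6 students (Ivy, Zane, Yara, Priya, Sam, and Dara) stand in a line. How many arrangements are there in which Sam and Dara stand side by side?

Glue Sam and Dara into one block (2 internal orders), leaving 5 units to arrange in a row.
That gives 2 × 5! = 2 × 120 = 240.

240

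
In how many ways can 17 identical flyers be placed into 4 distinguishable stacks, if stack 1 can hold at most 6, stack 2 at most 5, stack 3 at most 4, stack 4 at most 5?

20

Without the upper bounds there are C(20,3) = 1140 ways to split 17 among 4 stacks.
Subtract solutions that violate a single cap (substitute x_i' = x_i − (cap_i+1)): x_1 ≥ 7 gives C(13,3) = 286; x_2 ≥ 6 gives C(14,3) = 364; x_3 ≥ 5 gives C(15,3) = 455; x_4 ≥ 6 gives C(14,3) = 364. Together 1469.
Add back pairs where two caps are both exceeded: 35 + 56 + 35 + 84 + 56 + 84 = 350.
Subtract triples: 0 + 0 + 0 + 1 = 1.
By inclusion–exclusion the count is 1140 − 1469 + 350 − 1 = 20.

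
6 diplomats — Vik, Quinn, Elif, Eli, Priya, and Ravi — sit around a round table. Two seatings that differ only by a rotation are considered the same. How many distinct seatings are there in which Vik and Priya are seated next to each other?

48

Treat {Vik, Priya} as one unit (2 internal orders) and seat the resulting 5 units around the table: (4)! circular arrangements.
So 2 × (4)! = 2 × 24 = 48.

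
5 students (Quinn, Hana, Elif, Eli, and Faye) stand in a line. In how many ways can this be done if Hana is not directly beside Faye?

72

Of the 5! = 120 arrangements, those with Hana and Faye adjacent number 2 × 4! = 48 (treat the pair as a block with 2 internal orders).
Complementary counting: 120 − 48 = 72.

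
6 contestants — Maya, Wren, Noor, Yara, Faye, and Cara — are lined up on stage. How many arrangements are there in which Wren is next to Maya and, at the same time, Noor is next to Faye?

Treat {Wren,Maya} as one block (2 orders) and {Noor,Faye} as another (2 orders).
That leaves 4 units to arrange: 2 × 2 × 4! = 4 × 24 = 96.

96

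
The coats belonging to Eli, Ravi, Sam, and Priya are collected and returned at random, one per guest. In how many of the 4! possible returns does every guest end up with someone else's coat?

9

Let Aᵢ be the assignments in which guest i gets their own coat. We want the size of the complement of A₁∪…∪A_4.
By inclusion–exclusion this is Σ_{j=0}^{4} (−1)^j C(4,j)·(4−j)!.
Computing: 24 − 24 + 12 − 4 + 1 = 9.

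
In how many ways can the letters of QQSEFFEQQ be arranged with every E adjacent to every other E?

840

Treat the 2 copies of E as a single block. The multiset to arrange is then {EE, F, F, Q, Q, Q, Q, S}, 8 items in all.
That gives (8)!/(4!·2!) = 840 arrangements.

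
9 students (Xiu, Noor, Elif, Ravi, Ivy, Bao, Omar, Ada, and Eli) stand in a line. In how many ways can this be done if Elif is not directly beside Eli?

282240

Of the 9! = 362880 arrangements, those with Elif and Eli adjacent number 2 × 8! = 80640 (treat the pair as a block with 2 internal orders).
So 362880 − 80640 = 282240 arrangements keep them apart.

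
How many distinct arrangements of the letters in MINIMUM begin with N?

60

With the first slot taken by N, it remains to arrange the other 6 letters (MIIMUM).
Those 6 letters have I appearing twice and M appearing 3 times, giving (6)!/(3!·2!) = 60.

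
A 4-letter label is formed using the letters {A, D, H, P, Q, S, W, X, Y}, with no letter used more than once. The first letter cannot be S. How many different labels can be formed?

The first letter has 9−1 = 8 choices (anything except S).
The remaining 3 letters are filled from the other 8 symbols without repetition: 8 × 7 × 6 = 336.
Total: 8 × 336 = 2688.

2688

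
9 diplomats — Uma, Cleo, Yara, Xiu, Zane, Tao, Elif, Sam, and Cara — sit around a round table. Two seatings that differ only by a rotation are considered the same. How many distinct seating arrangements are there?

40320

Seat Uma anywhere (absorbing the rotational symmetry), then permute the other 8: (8)! = 40320.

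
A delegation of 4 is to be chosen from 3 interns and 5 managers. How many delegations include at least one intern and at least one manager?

Unrestricted: C(8,4) = 70 ways to pick any 4 of the 8.
Selections missing a whole group: no interns → C(5,4) = 5; no managers → C(3,4) = 0.
Both groups omitted at once is impossible, so 70 − 5 = 65.

65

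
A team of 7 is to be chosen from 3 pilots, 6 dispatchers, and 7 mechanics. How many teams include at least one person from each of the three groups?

9569

Unrestricted: C(16,7) = 11440 ways to pick any 7 of the 16.
Selections missing a whole group: no pilots → C(13,7) = 1716; no dispatchers → C(10,7) = 120; no mechanics → C(9,7) = 36.
Add back selections omitting two groups (i.e. drawn from a single group): C(3,7) + C(6,7) + C(7,7) = 1.
By inclusion–exclusion: 11440 − 1872 + 1 = 9569.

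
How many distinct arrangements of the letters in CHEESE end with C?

20

Fix C in the last position and arrange the remaining 5 letters.
Those 5 letters have E appearing 3 times, giving (5)!/(3!) = 20.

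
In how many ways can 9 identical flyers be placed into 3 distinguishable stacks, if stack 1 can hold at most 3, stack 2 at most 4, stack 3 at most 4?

6

Without the upper bounds there are C(11,2) = 55 ways to split 9 among 3 stacks.
Subtract solutions that violate a single cap (substitute x_i' = x_i − (cap_i+1)): x_1 ≥ 4 gives C(7,2) = 21; x_2 ≥ 5 gives C(6,2) = 15; x_3 ≥ 5 gives C(6,2) = 15. Together 51.
Add back pairs where two caps are both exceeded: 1 + 1 + 0 = 2.
By inclusion–exclusion the count is 55 − 51 + 2 = 6.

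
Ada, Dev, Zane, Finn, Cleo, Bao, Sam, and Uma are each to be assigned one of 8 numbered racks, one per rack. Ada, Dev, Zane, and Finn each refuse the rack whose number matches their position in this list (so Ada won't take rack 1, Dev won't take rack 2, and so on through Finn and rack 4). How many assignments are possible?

Let Aᵢ (for 1 ≤ i ≤ 4) be the placements that put person i in their forbidden rack. Any j of these fix j positions, leaving (8−j)! ways to fill the rest, and there are C(4,j) ways to pick which j.
By inclusion–exclusion, the number of valid placements is Σ_{j=0}^{4} (−1)^j C(4,j)·(8−j)!.
Computing: 40320 − 20160 + 4320 − 480 + 24 = 24024.

24024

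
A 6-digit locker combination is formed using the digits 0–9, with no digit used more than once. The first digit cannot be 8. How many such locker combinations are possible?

The first digit has 10−1 = 9 choices (anything except 8).
The remaining 5 digits are filled from the other 9 symbols without repetition: 9 × 8 × 7 × 6 × 5 = 15120.
Total: 9 × 15120 = 136080.

136080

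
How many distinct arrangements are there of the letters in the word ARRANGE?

The 7 letters of ARRANGE have repeats: A appearing twice and R appearing twice.
Dividing 7! = 5040 by 2!·2! = 4 for the repeated letters gives 1260.

1260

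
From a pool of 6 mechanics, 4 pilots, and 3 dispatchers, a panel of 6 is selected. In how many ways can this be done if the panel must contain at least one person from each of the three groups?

1416

With no constraint there are C(13,6) = 1716 possible selections.
Selections missing a whole group: no mechanics → C(7,6) = 7; no pilots → C(9,6) = 84; no dispatchers → C(10,6) = 210.
Add back selections omitting two groups (i.e. drawn from a single group): C(6,6) + C(4,6) + C(3,6) = 1.
By inclusion–exclusion: 1716 − 301 + 1 = 1416.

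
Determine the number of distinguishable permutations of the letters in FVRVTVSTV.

Letter multiplicities in FVRVTVSTV: F×1, R×1, S×1, T×2, V×4.
The number of distinct arrangements is 9!/(4!·2!) = 362880/48 = 7560.

7560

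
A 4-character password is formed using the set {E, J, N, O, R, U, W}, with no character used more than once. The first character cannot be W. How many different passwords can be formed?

The first character has 7−1 = 6 choices (anything except W).
The remaining 3 characters are filled from the other 6 symbols without repetition: 6 × 5 × 4 = 120.
Total: 6 × 120 = 720.

720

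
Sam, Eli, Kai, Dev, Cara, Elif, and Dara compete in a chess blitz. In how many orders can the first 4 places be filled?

This is an ordered selection of 4 from 7: P(7,4).
That gives 7 × 6 × 5 × 4 = 840.

840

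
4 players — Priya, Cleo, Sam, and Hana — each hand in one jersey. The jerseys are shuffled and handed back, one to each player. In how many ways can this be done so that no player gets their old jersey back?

This is the derangement count D_4: permutations of 4 items with no fixed point.
By inclusion–exclusion this is Σ_{j=0}^{4} (−1)^j C(4,j)·(4−j)!.
Computing: 24 − 24 + 12 − 4 + 1 = 9.

9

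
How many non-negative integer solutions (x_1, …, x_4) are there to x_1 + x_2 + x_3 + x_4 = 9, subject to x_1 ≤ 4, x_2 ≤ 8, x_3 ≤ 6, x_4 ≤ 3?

119

Without the upper bounds there are C(12,3) = 220 ways to split 9 among 4 variables.
Subtract solutions that violate a single cap (substitute x_i' = x_i − (cap_i+1)): x_1 ≥ 5 gives C(7,3) = 35; x_2 ≥ 9 gives C(3,3) = 1; x_3 ≥ 7 gives C(5,3) = 10; x_4 ≥ 4 gives C(8,3) = 56. Together 102.
Add back pairs where two caps are both exceeded: 0 + 0 + 1 + 0 + 0 + 0 = 1.
By inclusion–exclusion the count is 220 − 102 + 1 = 119.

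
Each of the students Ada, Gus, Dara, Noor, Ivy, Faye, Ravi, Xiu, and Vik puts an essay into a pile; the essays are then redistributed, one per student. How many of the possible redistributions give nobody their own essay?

133496

Let Aᵢ be the assignments in which student i gets their own essay. We want the size of the complement of A₁∪…∪A_9.
By inclusion–exclusion this is Σ_{j=0}^{9} (−1)^j C(9,j)·(9−j)!.
Computing: 362880 − 362880 + 181440 − 60480 + 15120 − 3024 + 504 − 72 + 9 − 1 = 133496.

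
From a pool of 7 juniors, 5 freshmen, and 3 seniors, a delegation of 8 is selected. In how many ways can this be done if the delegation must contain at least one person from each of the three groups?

5894

Total 8-person selections from all 15: C(15,8) = 6435.
Selections missing a whole group: no juniors → C(8,8) = 1; no freshmen → C(10,8) = 45; no seniors → C(12,8) = 495.
Add back selections omitting two groups (i.e. drawn from a single group): C(7,8) + C(5,8) + C(3,8) = 0.
By inclusion–exclusion: 6435 − 541 + 0 = 5894.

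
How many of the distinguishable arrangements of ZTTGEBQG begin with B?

1260

With the first slot taken by B, it remains to arrange the other 7 letters (ZTTGEQG).
Those 7 letters have G appearing twice and T appearing twice, giving (7)!/(2!·2!) = 1260.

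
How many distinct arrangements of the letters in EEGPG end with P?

Fix P in the last position and arrange the remaining 4 letters.
Those 4 letters have E appearing twice and G appearing twice, giving (4)!/(2!·2!) = 6.

6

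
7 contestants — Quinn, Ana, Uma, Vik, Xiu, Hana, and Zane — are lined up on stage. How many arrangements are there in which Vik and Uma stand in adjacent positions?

1440

Treat {Vik, Uma} as a single unit. There are 6 units to order, and the pair itself can be ordered 2 ways.
That gives 2 × 6! = 2 × 720 = 1440.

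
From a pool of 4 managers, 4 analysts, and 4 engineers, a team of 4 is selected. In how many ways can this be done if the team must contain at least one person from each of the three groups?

288

With no constraint there are C(12,4) = 495 possible selections.
Selections missing a whole group: no managers → C(8,4) = 70; no analysts → C(8,4) = 70; no engineers → C(8,4) = 70.
Add back selections omitting two groups (i.e. drawn from a single group): C(4,4) + C(4,4) + C(4,4) = 3.
By inclusion–exclusion: 495 − 210 + 3 = 288.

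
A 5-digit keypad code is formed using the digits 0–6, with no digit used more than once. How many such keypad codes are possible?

2520

With no repetition, fill the 5 digits in order: 7 choices, then 6, down to 3.
7 × 6 × 5 × 4 × 3 = 2520.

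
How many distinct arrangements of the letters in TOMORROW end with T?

420

With the last slot taken by T, it remains to arrange the other 7 letters (OMORROW).
Those 7 letters have O appearing 3 times and R appearing twice, giving (7)!/(3!·2!) = 420.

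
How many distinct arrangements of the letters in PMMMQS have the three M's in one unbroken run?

Treat the 3 copies of M as a single block. The multiset to arrange is then {MMM, P, Q, S}, 4 items in all.
All 4 items are distinct, so there are (4)! = 24 arrangements.

24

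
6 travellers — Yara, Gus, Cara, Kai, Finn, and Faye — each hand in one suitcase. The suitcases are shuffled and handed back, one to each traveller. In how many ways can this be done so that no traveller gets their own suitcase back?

265

This is the derangement count D_6: permutations of 6 items with no fixed point.
By inclusion–exclusion this is Σ_{j=0}^{6} (−1)^j C(6,j)·(6−j)!.
Computing: 720 − 720 + 360 − 120 + 30 − 6 + 1 = 265.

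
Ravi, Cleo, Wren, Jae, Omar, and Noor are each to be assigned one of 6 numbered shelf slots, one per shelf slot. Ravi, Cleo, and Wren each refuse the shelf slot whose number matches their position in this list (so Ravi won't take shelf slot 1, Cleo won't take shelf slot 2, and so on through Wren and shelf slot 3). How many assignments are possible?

Let Aᵢ (for i ∈ {1, 2, 3}) be the placements that put person i in their forbidden shelf slot. Any j of these fix j positions, leaving (6−j)! ways to fill the rest, and there are C(3,j) ways to pick which j.
By inclusion–exclusion, the number of valid placements is Σ_{j=0}^{3} (−1)^j C(3,j)·(6−j)!.
Computing: 720 − 360 + 72 − 6 = 426.

426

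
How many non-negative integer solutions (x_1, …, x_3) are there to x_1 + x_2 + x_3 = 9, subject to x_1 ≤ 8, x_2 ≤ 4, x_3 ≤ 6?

By stars and bars, unrestricted non-negative solutions to x_1+…+x_3 = 9 number C(9+2,2) = 55.
Subtract solutions that violate a single cap (substitute x_i' = x_i − (cap_i+1)): x_1 ≥ 9 gives C(2,2) = 1; x_2 ≥ 5 gives C(6,2) = 15; x_3 ≥ 7 gives C(4,2) = 6. Together 22.
No two caps can be exceeded simultaneously, so the pair terms are all 0.
By inclusion–exclusion the count is 55 − 22 + 0 = 33.

33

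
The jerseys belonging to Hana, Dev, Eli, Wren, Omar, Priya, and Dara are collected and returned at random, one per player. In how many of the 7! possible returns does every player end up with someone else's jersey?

Count assignments avoiding every fixed point. For any j of the 7 players fixed to their old jersey, the other 7−j can be arranged in (7−j)! ways.
By inclusion–exclusion this is Σ_{j=0}^{7} (−1)^j C(7,j)·(7−j)!.
Computing: 5040 − 5040 + 2520 − 840 + 210 − 42 + 7 − 1 = 1854.

1854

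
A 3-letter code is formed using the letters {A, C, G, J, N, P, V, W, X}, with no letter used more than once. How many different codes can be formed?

With no repetition, fill the 3 letters in order: 9 choices, then 8, down to 7.
9 × 8 × 7 = 504.

504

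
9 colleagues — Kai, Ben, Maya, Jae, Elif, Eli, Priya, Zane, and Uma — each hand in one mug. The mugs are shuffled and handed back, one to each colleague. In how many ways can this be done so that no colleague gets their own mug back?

133496

This is the derangement count D_9: permutations of 9 items with no fixed point.
By inclusion–exclusion this is Σ_{j=0}^{9} (−1)^j C(9,j)·(9−j)!.
Computing: 362880 − 362880 + 181440 − 60480 + 15120 − 3024 + 504 − 72 + 9 − 1 = 133496.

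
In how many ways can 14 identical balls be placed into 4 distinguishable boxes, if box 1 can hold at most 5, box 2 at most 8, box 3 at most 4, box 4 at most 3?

By stars and bars, unrestricted non-negative solutions to x_1+…+x_4 = 14 number C(14+3,3) = 680.
Subtract solutions that violate a single cap (substitute x_i' = x_i − (cap_i+1)): x_1 ≥ 6 gives C(11,3) = 165; x_2 ≥ 9 gives C(8,3) = 56; x_3 ≥ 5 gives C(12,3) = 220; x_4 ≥ 4 gives C(13,3) = 286. Together 727.
Add back pairs where two caps are both exceeded: 0 + 20 + 35 + 1 + 4 + 56 = 116.
By inclusion–exclusion the count is 680 − 727 + 116 = 69.

69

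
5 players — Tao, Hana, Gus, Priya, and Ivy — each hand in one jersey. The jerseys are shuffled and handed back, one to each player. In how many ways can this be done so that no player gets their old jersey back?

Let Aᵢ be the assignments in which player i gets their old jersey. We want the size of the complement of A₁∪…∪A_5.
By inclusion–exclusion this is Σ_{j=0}^{5} (−1)^j C(5,j)·(5−j)!.
Computing: 120 − 120 + 60 − 20 + 5 − 1 = 44.

44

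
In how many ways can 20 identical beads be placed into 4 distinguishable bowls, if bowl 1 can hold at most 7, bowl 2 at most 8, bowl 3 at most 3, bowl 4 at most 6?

34

Ignoring the caps, the number of non-negative solutions to x_1+…+x_4 = 20 is C(23,3) = 1771.
Subtract solutions that violate a single cap (substitute x_i' = x_i − (cap_i+1)): x_1 ≥ 8 gives C(15,3) = 455; x_2 ≥ 9 gives C(14,3) = 364; x_3 ≥ 4 gives C(19,3) = 969; x_4 ≥ 7 gives C(16,3) = 560. Together 2348.
Add back pairs where two caps are both exceeded: 20 + 165 + 56 + 120 + 35 + 220 = 616.
Subtract triples: 0 + 0 + 4 + 1 = 5.
By inclusion–exclusion the count is 1771 − 2348 + 616 − 5 = 34.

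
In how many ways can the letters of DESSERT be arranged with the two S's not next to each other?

Total arrangements of DESSERT: 7!/(2!·2!) = 1260.
Arrangements with the S's together: treat SS as one letter, giving (6)!/(2!) = 360.
Subtracting, 1260 − 360 = 900 arrangements keep the S's apart.

900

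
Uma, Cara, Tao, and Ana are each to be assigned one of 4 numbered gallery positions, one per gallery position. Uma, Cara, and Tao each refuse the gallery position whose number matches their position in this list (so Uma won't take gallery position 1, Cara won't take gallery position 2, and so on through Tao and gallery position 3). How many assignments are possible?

11

Let Aᵢ (for i ∈ {1, 2, 3}) be the placements that put person i in their forbidden gallery position. Any j of these fix j positions, leaving (4−j)! ways to fill the rest, and there are C(3,j) ways to pick which j.
By inclusion–exclusion, the number of valid placements is Σ_{j=0}^{3} (−1)^j C(3,j)·(4−j)!.
Computing: 24 − 18 + 6 − 1 = 11.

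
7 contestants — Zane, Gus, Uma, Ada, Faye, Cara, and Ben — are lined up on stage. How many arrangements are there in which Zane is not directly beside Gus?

Of the 7! = 5040 arrangements, those with Zane and Gus adjacent number 2 × 6! = 1440 (treat the pair as a block with 2 internal orders).
So 5040 − 1440 = 3600 arrangements keep them apart.

3600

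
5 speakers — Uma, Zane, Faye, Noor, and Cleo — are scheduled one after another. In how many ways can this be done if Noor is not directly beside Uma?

Of the 5! = 120 arrangements, those with Noor and Uma adjacent number 2 × 4! = 48 (treat the pair as a block with 2 internal orders).
So 120 − 48 = 72 arrangements keep them apart.

72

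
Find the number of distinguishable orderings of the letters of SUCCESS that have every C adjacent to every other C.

120

Treat the 2 copies of C as a single block. The multiset to arrange is then {CC, E, S, S, S, U}, 6 items in all.
That gives (6)!/(3!) = 120 arrangements.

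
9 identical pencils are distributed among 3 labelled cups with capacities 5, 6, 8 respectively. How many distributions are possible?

Without the upper bounds there are C(11,2) = 55 ways to split 9 among 3 cups.
Subtract solutions that violate a single cap (substitute x_i' = x_i − (cap_i+1)): x_1 ≥ 6 gives C(5,2) = 10; x_2 ≥ 7 gives C(4,2) = 6; x_3 ≥ 9 gives C(2,2) = 1. Together 17.
No two caps can be exceeded simultaneously, so the pair terms are all 0.
By inclusion–exclusion the count is 55 − 17 + 0 = 38.

38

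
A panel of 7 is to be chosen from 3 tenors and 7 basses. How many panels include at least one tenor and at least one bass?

Total 7-person selections from all 10: C(10,7) = 120.
Subtract selections that omit an entire group: no tenors → C(7,7) = 1; no basses → C(3,7) = 0.
Both groups omitted at once is impossible, so 120 − 1 = 119.

119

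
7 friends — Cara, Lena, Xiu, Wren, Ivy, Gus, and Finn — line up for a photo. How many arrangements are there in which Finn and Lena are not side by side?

3600

Of the 7! = 5040 arrangements, those with Finn and Lena adjacent number 2 × 6! = 1440 (treat the pair as a block with 2 internal orders).
So 5040 − 1440 = 3600 arrangements keep them apart.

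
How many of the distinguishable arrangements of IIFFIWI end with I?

60

With the last slot taken by I, it remains to arrange the other 6 letters (IFFIWI).
Those 6 letters have F appearing twice and I appearing 3 times, giving (6)!/(3!·2!) = 60.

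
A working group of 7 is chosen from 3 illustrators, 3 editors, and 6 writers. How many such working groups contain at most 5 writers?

Split by how many writers are chosen (0 through 5).
Sum: C(6,0)·C(6,7) + C(6,1)·C(6,6) + C(6,2)·C(6,5) + C(6,3)·C(6,4) + C(6,4)·C(6,3) + C(6,5)·C(6,2) = 0 + 6 + 90 + 300 + 300 + 90 = 786.

786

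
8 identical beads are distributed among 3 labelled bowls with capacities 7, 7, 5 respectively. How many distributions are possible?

37

Ignoring the caps, the number of non-negative solutions to x_1+…+x_3 = 8 is C(10,2) = 45.
Subtract solutions that violate a single cap (substitute x_i' = x_i − (cap_i+1)): x_1 ≥ 8 gives C(2,2) = 1; x_2 ≥ 8 gives C(2,2) = 1; x_3 ≥ 6 gives C(4,2) = 6. Together 8.
No two caps can be exceeded simultaneously, so the pair terms are all 0.
By inclusion–exclusion the count is 45 − 8 + 0 = 37.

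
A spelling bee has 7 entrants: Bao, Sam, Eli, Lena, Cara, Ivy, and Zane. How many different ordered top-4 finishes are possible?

There are 7 choices for 1st place, 6 for 2nd, and so on down to 4 for position 4.
That gives 7 × 6 × 5 × 4 = 840.

840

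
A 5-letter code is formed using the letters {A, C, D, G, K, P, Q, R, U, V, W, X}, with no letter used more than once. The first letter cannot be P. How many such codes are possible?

The first letter has 12−1 = 11 choices (anything except P).
The remaining 4 letters are filled from the other 11 symbols without repetition: 11 × 10 × 9 × 8 = 7920.
Total: 11 × 7920 = 87120.

87120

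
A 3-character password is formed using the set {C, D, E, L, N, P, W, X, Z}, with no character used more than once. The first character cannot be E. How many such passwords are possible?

448

The first character has 9−1 = 8 choices (anything except E).
The remaining 2 characters are filled from the other 8 symbols without repetition: 8 × 7 = 56.
Total: 8 × 56 = 448.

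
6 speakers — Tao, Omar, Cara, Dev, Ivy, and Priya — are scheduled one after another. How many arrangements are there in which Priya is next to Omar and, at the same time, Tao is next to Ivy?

96

Treat {Priya,Omar} as one block (2 orders) and {Tao,Ivy} as another (2 orders).
That leaves 4 units to arrange: 2 × 2 × 4! = 4 × 24 = 96.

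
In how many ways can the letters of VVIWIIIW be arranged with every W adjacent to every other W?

105

Treat the 2 copies of W as a single block. The multiset to arrange is then {WW, I, I, I, I, V, V}, 7 items in all.
That gives (7)!/(4!·2!) = 105 arrangements.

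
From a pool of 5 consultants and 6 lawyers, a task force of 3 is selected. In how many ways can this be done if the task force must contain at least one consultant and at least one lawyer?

Total 3-person selections from all 11: C(11,3) = 165.
Selections missing a whole group: no consultants → C(6,3) = 20; no lawyers → C(5,3) = 10.
Both groups omitted at once is impossible, so 165 − 30 = 135.

135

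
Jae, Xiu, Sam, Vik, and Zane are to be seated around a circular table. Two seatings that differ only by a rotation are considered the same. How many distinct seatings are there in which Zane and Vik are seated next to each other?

12

Glue Zane and Vik into a block (2 internal orders). Seating 4 units around a circle gives (3)! arrangements.
So 2 × (3)! = 2 × 6 = 12.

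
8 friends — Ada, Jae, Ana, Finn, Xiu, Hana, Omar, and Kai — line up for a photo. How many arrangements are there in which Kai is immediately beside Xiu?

10080

Glue Kai and Xiu into one block (2 internal orders), leaving 7 units to arrange in a row.
That gives 2 × 7! = 2 × 5040 = 10080.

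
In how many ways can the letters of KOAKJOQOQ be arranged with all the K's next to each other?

3360

Treat the 2 copies of K as a single block. The multiset to arrange is then {KK, A, J, O, O, O, Q, Q}, 8 items in all.
That gives (8)!/(3!·2!) = 3360 arrangements.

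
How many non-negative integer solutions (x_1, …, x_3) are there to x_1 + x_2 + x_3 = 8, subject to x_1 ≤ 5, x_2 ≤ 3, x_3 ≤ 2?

6

Without the upper bounds there are C(10,2) = 45 ways to split 8 among 3 variables.
Subtract solutions that violate a single cap (substitute x_i' = x_i − (cap_i+1)): x_1 ≥ 6 gives C(4,2) = 6; x_2 ≥ 4 gives C(6,2) = 15; x_3 ≥ 3 gives C(7,2) = 21. Together 42.
Add back pairs where two caps are both exceeded: 0 + 0 + 3 = 3.
By inclusion–exclusion the count is 45 − 42 + 3 = 6.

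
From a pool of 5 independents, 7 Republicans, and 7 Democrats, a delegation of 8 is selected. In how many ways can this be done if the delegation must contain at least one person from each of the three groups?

Unrestricted: C(19,8) = 75582 ways to pick any 8 of the 19.
Selections missing a whole group: no independents → C(14,8) = 3003; no Republicans → C(12,8) = 495; no Democrats → C(12,8) = 495.
Add back selections omitting two groups (i.e. drawn from a single group): C(5,8) + C(7,8) + C(7,8) = 0.
By inclusion–exclusion: 75582 − 3993 + 0 = 71589.

71589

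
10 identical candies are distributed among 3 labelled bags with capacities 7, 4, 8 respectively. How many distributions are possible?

36

Ignoring the caps, the number of non-negative solutions to x_1+…+x_3 = 10 is C(12,2) = 66.
Subtract solutions that violate a single cap (substitute x_i' = x_i − (cap_i+1)): x_1 ≥ 8 gives C(4,2) = 6; x_2 ≥ 5 gives C(7,2) = 21; x_3 ≥ 9 gives C(3,2) = 3. Together 30.
No two caps can be exceeded simultaneously, so the pair terms are all 0.
By inclusion–exclusion the count is 66 − 30 + 0 = 36.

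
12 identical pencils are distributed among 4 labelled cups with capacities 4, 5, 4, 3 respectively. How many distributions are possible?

Ignoring the caps, the number of non-negative solutions to x_1+…+x_4 = 12 is C(15,3) = 455.
Subtract solutions that violate a single cap (substitute x_i' = x_i − (cap_i+1)): x_1 ≥ 5 gives C(10,3) = 120; x_2 ≥ 6 gives C(9,3) = 84; x_3 ≥ 5 gives C(10,3) = 120; x_4 ≥ 4 gives C(11,3) = 165. Together 489.
Add back pairs where two caps are both exceeded: 4 + 10 + 20 + 4 + 10 + 20 = 68.
By inclusion–exclusion the count is 455 − 489 + 68 = 34.

34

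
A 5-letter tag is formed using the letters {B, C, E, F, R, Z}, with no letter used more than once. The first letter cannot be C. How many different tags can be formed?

The first letter has 6−1 = 5 choices (anything except C).
The remaining 4 letters are filled from the other 5 symbols without repetition: 5 × 4 × 3 × 2 = 120.
Total: 5 × 120 = 600.

600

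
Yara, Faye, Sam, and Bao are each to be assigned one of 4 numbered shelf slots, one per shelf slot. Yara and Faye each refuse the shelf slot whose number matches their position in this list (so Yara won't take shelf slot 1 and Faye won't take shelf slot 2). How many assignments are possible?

Let Aᵢ (for i ∈ {1, 2}) be the placements that put person i in their forbidden shelf slot. Any j of these fix j positions, leaving (4−j)! ways to fill the rest, and there are C(2,j) ways to pick which j.
By inclusion–exclusion, the number of valid placements is Σ_{j=0}^{2} (−1)^j C(2,j)·(4−j)!.
Computing: 24 − 12 + 2 = 14.

14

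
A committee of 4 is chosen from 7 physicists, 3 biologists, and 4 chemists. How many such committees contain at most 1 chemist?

Split by how many chemists are chosen (0 through 1).
Sum: C(4,0)·C(10,4) + C(4,1)·C(10,3) = 210 + 480 = 690.

690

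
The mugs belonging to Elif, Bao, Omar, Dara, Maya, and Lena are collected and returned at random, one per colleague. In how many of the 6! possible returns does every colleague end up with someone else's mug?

265

This is the derangement count D_6: permutations of 6 items with no fixed point.
By inclusion–exclusion this is Σ_{j=0}^{6} (−1)^j C(6,j)·(6−j)!.
Computing: 720 − 720 + 360 − 120 + 30 − 6 + 1 = 265.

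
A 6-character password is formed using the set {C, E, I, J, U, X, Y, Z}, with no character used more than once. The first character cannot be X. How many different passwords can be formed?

17640

The first character has 8−1 = 7 choices (anything except X).
The remaining 5 characters are filled from the other 7 symbols without repetition: 7 × 6 × 5 × 4 × 3 = 2520.
Total: 7 × 2520 = 17640.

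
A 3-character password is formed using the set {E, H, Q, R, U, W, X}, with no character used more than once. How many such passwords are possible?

This is a permutation of 3 out of 7: P(7,3) = 7!/4!.
7 × 6 × 5 = 210.

210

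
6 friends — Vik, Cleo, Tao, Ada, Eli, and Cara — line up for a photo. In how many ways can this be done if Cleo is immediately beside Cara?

Place the 4 others and the Cleo-Cara pair as 5 objects in a line; the pair has 2 internal arrangements.
That gives 2 × 5! = 2 × 120 = 240.

240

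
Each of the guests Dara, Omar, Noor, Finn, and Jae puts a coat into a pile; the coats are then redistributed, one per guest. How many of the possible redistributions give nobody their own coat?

44

Count assignments avoiding every fixed point. For any j of the 5 guests fixed to their own coat, the other 5−j can be arranged in (5−j)! ways.
By inclusion–exclusion this is Σ_{j=0}^{5} (−1)^j C(5,j)·(5−j)!.
Computing: 120 − 120 + 60 − 20 + 5 − 1 = 44.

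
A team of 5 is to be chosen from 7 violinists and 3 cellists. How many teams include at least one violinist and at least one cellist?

Unrestricted: C(10,5) = 252 ways to pick any 5 of the 10.
Subtract selections that omit an entire group: no violinists → C(3,5) = 0; no cellists → C(7,5) = 21.
Both groups omitted at once is impossible, so 252 − 21 = 231.

231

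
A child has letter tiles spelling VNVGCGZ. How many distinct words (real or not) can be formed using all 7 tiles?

1260

Letter multiplicities in VNVGCGZ: C×1, G×2, N×1, V×2, Z×1.
So there are 7! / (2!·2!) = 1260 distinguishable arrangements.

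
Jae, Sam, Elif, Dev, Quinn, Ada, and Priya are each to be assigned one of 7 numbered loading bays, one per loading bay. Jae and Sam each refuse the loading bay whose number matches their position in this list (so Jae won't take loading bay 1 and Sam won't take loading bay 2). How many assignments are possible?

3720

Let Aᵢ (for i ∈ {1, 2}) be the placements that put person i in their forbidden loading bay. Any j of these fix j positions, leaving (7−j)! ways to fill the rest, and there are C(2,j) ways to pick which j.
By inclusion–exclusion, the number of valid placements is Σ_{j=0}^{2} (−1)^j C(2,j)·(7−j)!.
Computing: 5040 − 1440 + 120 = 3720.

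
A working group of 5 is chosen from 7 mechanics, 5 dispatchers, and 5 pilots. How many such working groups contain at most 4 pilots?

6187

Split by how many pilots are chosen (0 through 4).
Sum: C(5,0)·C(12,5) + C(5,1)·C(12,4) + C(5,2)·C(12,3) + C(5,3)·C(12,2) + C(5,4)·C(12,1) = 792 + 2475 + 2200 + 660 + 60 = 6187.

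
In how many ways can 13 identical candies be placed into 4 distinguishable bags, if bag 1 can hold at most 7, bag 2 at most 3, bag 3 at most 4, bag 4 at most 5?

Ignoring the caps, the number of non-negative solutions to x_1+…+x_4 = 13 is C(16,3) = 560.
Subtract solutions that violate a single cap (substitute x_i' = x_i − (cap_i+1)): x_1 ≥ 8 gives C(8,3) = 56; x_2 ≥ 4 gives C(12,3) = 220; x_3 ≥ 5 gives C(11,3) = 165; x_4 ≥ 6 gives C(10,3) = 120. Together 561.
Add back pairs where two caps are both exceeded: 4 + 1 + 0 + 35 + 20 + 10 = 70.
By inclusion–exclusion the count is 560 − 561 + 70 = 69.

69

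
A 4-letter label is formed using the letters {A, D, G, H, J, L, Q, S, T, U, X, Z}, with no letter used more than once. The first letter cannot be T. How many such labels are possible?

The first letter has 12−1 = 11 choices (anything except T).
The remaining 3 letters are filled from the other 11 symbols without repetition: 11 × 10 × 9 = 990.
Total: 11 × 990 = 10890.

10890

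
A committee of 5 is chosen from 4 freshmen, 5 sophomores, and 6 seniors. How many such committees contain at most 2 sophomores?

2502

Split by how many sophomores are chosen (0 through 2).
Sum: C(5,0)·C(10,5) + C(5,1)·C(10,4) + C(5,2)·C(10,3) = 252 + 1050 + 1200 = 2502.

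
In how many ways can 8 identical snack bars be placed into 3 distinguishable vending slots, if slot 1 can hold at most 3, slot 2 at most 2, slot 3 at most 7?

11

Without the upper bounds there are C(10,2) = 45 ways to split 8 among 3 vending slots.
Subtract solutions that violate a single cap (substitute x_i' = x_i − (cap_i+1)): x_1 ≥ 4 gives C(6,2) = 15; x_2 ≥ 3 gives C(7,2) = 21; x_3 ≥ 8 gives C(2,2) = 1. Together 37.
Add back pairs where two caps are both exceeded: 3 + 0 + 0 = 3.
By inclusion–exclusion the count is 45 − 37 + 3 = 11.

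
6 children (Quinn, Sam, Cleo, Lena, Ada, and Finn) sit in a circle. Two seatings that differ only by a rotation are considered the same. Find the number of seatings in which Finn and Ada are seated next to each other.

Treat {Finn, Ada} as one unit (2 internal orders) and seat the resulting 5 units around the table: (4)! circular arrangements.
So 2 × (4)! = 2 × 24 = 48.

48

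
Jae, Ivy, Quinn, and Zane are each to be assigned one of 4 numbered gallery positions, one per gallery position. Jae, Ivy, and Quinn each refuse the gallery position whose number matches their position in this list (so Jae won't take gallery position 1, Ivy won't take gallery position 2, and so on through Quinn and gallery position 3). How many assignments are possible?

11

Let Aᵢ (for i ∈ {1, 2, 3}) be the placements that put person i in their forbidden gallery position. Any j of these fix j positions, leaving (4−j)! ways to fill the rest, and there are C(3,j) ways to pick which j.
By inclusion–exclusion, the number of valid placements is Σ_{j=0}^{3} (−1)^j C(3,j)·(4−j)!.
Computing: 24 − 18 + 6 − 1 = 11.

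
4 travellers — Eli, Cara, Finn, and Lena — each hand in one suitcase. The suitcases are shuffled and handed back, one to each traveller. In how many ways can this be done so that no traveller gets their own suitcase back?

Count assignments avoiding every fixed point. For any j of the 4 travellers fixed to their own suitcase, the other 4−j can be arranged in (4−j)! ways.
By inclusion–exclusion this is Σ_{j=0}^{4} (−1)^j C(4,j)·(4−j)!.
Computing: 24 − 24 + 12 − 4 + 1 = 9.

9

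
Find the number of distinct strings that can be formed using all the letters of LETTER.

The 6 letters of LETTER have repeats: E appearing twice and T appearing twice.
The number of distinct arrangements is 6!/(2!·2!) = 720/4 = 180.

180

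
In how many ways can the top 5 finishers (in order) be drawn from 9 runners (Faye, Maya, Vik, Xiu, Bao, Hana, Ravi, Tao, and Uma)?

This is an ordered selection of 5 from 9: P(9,5).
That gives 9 × 8 × 7 × 6 × 5 = 15120.

15120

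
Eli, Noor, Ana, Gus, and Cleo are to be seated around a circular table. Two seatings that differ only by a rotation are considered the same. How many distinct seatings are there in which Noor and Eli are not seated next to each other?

Without the restriction there are (4)! = 24 seatings.
Seatings with Noor beside Eli: treat them as a block with 2 internal orders, giving 2 × (3)! = 12.
Subtracting, 24 − 12 = 12.

12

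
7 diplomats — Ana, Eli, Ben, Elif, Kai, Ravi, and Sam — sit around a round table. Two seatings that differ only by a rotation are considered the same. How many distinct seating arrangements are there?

720

Fix one person's seat to break rotational symmetry; the remaining 6 people can be arranged in (6)! = 720 ways.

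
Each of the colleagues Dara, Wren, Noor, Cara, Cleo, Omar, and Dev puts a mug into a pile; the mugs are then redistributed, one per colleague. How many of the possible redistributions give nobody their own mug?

Count assignments avoiding every fixed point. For any j of the 7 colleagues fixed to their own mug, the other 7−j can be arranged in (7−j)! ways.
By inclusion–exclusion this is Σ_{j=0}^{7} (−1)^j C(7,j)·(7−j)!.
Computing: 5040 − 5040 + 2520 − 840 + 210 − 42 + 7 − 1 = 1854.

1854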